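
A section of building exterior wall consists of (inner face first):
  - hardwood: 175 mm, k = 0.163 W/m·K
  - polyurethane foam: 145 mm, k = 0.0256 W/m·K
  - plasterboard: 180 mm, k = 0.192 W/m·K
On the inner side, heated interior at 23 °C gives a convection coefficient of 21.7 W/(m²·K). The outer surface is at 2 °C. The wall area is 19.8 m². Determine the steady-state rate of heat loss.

Q ≈ 53.9 W

Model the wall as resistances in series:
R_inner film = 1/(h_i·A) = 1/(21.7×19.8) = 0.002327 K/W
R_hardwood = L/(kA) = 0.175/(0.163×19.8) = 0.05422 K/W
R_polyurethane foam = L/(kA) = 0.145/(0.0256×19.8) = 0.2861 K/W
R_plasterboard = L/(kA) = 0.18/(0.192×19.8) = 0.04735 K/W
R_total = 0.39 K/W
Q = ΔT / R_total = 21 / 0.39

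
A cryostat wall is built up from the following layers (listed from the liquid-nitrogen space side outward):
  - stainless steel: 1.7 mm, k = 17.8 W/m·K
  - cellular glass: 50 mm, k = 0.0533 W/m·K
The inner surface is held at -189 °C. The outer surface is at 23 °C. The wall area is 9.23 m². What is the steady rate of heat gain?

Using the resistance-network approach (series):
R_stainless steel = L/(kA) = 0.0017/(17.8×9.23) = 1.035×10^-5 K/W
R_cellular glass = L/(kA) = 0.05/(0.0533×9.23) = 0.1016 K/W
R_total = 0.1016 K/W
Q = ΔT / R_total = 212 / 0.1016

Q ≈ 2090 W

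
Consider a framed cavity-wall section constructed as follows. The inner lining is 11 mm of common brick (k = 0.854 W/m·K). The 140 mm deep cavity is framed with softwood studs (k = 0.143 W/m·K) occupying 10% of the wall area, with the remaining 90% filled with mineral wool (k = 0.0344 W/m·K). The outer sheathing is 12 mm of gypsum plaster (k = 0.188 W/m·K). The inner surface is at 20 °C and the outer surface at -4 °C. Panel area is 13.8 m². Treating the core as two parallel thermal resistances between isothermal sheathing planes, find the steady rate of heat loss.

Q ≈ 104 W

Sheathing layers in series; stud and cavity paths in parallel between them.
R_inner = 0.011/(0.854×13.8) = 9.334×10^-4 K/W
R_stud  = 0.14/(0.143×0.1×13.8) = 0.7094 K/W
R_cav   = 0.14/(0.0344×0.9×13.8) = 0.3277 K/W
1/R_core = 1/R_stud + 1/R_cav → R_core = 0.2241 K/W
R_outer = 0.012/(0.188×13.8) = 0.004625 K/W
R_total = 0.2297 K/W
Q = ΔT/R_total = 24/0.2297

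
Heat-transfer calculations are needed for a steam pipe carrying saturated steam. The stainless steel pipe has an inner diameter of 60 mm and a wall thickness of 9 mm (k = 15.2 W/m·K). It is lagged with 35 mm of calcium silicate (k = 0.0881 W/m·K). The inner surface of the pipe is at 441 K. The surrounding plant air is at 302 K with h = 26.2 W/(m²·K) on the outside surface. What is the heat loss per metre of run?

q′ ≈ 112 W/m

Treating each annulus and film as a series resistance:
R_stainless steel pipe wall = ln(39/30)/(2π×15.2×1) = 0.002747 K/W
R_calcium silicate = ln(74/39)/(2π×0.0881×1) = 1.157 K/W
R_outer film = 1/(h_o·2πr_oL) = 1/(26.2×2π×0.074×1) = 0.08209 K/W
R_total = 1.242 K/W
Q = ΔT/R_total = 139/1.242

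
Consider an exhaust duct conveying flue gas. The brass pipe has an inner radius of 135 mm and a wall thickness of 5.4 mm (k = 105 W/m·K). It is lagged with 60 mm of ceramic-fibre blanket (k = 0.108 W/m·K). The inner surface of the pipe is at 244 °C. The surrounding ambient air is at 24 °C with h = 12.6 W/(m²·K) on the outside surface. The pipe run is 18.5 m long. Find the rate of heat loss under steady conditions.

Cylindrical conduction, so R = ln(r₂/r₁)/(2πkL) per layer, in series:
R_brass pipe wall = ln(140.4/135)/(2π×105×18.5) = 3.213×10^-6 K/W
R_ceramic-fibre blanket = ln(200.4/140.4)/(2π×0.108×18.5) = 0.02834 K/W
R_outer film = 1/(h_o·2πr_oL) = 1/(12.6×2π×0.2004×18.5) = 0.003407 K/W
R_total = 0.03175 K/W
Q = ΔT/R_total = 220/0.03175

Q ≈ 6930 W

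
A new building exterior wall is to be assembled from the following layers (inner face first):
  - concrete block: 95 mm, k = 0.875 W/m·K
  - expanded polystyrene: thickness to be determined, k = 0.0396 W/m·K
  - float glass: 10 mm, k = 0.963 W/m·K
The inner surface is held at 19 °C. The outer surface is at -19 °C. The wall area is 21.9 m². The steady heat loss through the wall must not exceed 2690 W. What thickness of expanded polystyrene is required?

L ≈ 7.54 mm

Model the wall as resistances in series:
R_concrete block = L/(kA) = 0.095/(0.875×21.9) = 0.004958 K/W
R_float glass = L/(kA) = 0.01/(0.963×21.9) = 4.742×10^-4 K/W
Sum of the known resistances R_other = 0.005432 K/W
Required total resistance R_tot = ΔT/Q_allow = 38/2690 = 0.01413 K/W
R_expanded polystyrene = R_tot − R_other = 0.008695 K/W
L = R·k·A = 0.008695×0.0396×21.9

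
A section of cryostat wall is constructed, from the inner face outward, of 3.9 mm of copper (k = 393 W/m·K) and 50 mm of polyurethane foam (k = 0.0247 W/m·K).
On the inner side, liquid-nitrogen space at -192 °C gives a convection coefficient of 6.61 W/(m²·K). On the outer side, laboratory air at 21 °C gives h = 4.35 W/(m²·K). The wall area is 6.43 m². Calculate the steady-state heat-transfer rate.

Q ≈ 569 W

Series thermal resistances:
R_inner film = 1/(h_i·A) = 1/(6.61×6.43) = 0.02353 K/W
R_copper = L/(kA) = 0.0039/(393×6.43) = 1.543×10^-6 K/W
R_polyurethane foam = L/(kA) = 0.05/(0.0247×6.43) = 0.3148 K/W
R_outer film = 1/(h_o·A) = 1/(4.35×6.43) = 0.03575 K/W
R_total = 0.3741 K/W
Q = ΔT / R_total = 213 / 0.3741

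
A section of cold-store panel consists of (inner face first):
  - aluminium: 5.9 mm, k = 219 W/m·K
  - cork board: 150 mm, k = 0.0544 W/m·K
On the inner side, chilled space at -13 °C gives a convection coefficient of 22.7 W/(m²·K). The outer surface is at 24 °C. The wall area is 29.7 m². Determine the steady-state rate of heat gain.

Using the resistance-network approach (series):
R_inner film = 1/(h_i·A) = 1/(22.7×29.7) = 0.001483 K/W
R_aluminium = L/(kA) = 0.0059/(219×29.7) = 9.071×10^-7 K/W
R_cork board = L/(kA) = 0.15/(0.0544×29.7) = 0.09284 K/W
R_total = 0.09432 K/W
Q = ΔT / R_total = 37 / 0.09432

Q ≈ 392 W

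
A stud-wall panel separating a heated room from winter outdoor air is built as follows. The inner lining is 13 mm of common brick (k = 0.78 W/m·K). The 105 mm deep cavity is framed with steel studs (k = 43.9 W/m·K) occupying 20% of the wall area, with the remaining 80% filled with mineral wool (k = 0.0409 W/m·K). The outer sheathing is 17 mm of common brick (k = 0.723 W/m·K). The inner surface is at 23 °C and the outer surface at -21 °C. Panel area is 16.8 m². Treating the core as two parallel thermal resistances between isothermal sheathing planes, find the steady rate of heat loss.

Sheathing layers in series; stud and cavity paths in parallel between them.
R_inner = 0.013/(0.78×16.8) = 9.921×10^-4 K/W
R_stud  = 0.105/(43.9×0.2×16.8) = 7.118×10^-4 K/W
R_cav   = 0.105/(0.0409×0.8×16.8) = 0.191 K/W
1/R_core = 1/R_stud + 1/R_cav → R_core = 7.092×10^-4 K/W
R_outer = 0.017/(0.723×16.8) = 0.0014 K/W
R_total = 0.003101 K/W
Q = ΔT/R_total = 44/0.003101

Q ≈ 14200 W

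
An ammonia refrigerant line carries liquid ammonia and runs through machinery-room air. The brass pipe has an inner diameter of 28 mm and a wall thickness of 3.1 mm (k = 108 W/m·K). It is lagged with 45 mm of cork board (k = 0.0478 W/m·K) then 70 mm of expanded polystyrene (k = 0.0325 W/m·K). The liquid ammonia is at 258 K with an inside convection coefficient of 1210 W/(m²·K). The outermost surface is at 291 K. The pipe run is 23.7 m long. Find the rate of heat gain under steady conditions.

Q ≈ 97.8 W

Per-layer cylindrical resistances, series-summed:
R_inner film = 1/(h_i·2πr₁L) = 1/(1210×2π×0.014×23.7) = 3.964×10^-4 K/W
R_brass pipe wall = ln(17.1/14)/(2π×108×23.7) = 1.244×10^-5 K/W
R_cork board = ln(62.1/17.1)/(2π×0.0478×23.7) = 0.1812 K/W
R_expanded polystyrene = ln(132.1/62.1)/(2π×0.0325×23.7) = 0.156 K/W
R_total = 0.3376 K/W
Q = ΔT/R_total = 33/0.3376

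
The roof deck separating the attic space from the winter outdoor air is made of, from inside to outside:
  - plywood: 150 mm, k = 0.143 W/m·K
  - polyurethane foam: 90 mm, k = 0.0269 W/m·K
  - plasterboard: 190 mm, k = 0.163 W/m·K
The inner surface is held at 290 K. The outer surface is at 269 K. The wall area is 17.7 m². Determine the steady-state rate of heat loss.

Series thermal resistances:
R_plywood = L/(kA) = 0.15/(0.143×17.7) = 0.05926 K/W
R_polyurethane foam = L/(kA) = 0.09/(0.0269×17.7) = 0.189 K/W
R_plasterboard = L/(kA) = 0.19/(0.163×17.7) = 0.06586 K/W
R_total = 0.3141 K/W
Q = ΔT / R_total = 21 / 0.3141

Q ≈ 66.8 W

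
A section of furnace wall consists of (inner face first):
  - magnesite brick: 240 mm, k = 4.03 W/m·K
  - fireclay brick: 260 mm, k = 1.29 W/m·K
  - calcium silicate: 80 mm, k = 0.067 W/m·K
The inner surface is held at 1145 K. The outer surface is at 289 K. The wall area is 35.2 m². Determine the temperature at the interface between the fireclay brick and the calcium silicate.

Treating each layer as a thermal resistance in series:
R_magnesite brick = L/(kA) = 0.24/(4.03×35.2) = 0.001692 K/W
R_fireclay brick = L/(kA) = 0.26/(1.29×35.2) = 0.005726 K/W
R_calcium silicate = L/(kA) = 0.08/(0.067×35.2) = 0.03392 K/W
R_total = 0.04134 K/W;  Q = ΔT/R_total = 856/0.04134 = 20710 W
T_interface = T_inner − Q·ΣR(inner→interface) = 1145 − 20700×0.007418

T ≈ 991 K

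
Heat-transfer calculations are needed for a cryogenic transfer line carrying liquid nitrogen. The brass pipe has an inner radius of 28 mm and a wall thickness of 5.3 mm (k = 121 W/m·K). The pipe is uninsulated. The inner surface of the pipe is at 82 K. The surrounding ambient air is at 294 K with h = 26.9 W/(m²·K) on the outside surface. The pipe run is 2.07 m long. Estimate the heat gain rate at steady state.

Per-layer cylindrical resistances, series-summed:
R_brass pipe wall = ln(33.3/28)/(2π×121×2.07) = 1.102×10^-4 K/W
R_outer film = 1/(h_o·2πr_oL) = 1/(26.9×2π×0.0333×2.07) = 0.08583 K/W
R_total = 0.08594 K/W
Q = ΔT/R_total = 212/0.08594

Q ≈ 2470 W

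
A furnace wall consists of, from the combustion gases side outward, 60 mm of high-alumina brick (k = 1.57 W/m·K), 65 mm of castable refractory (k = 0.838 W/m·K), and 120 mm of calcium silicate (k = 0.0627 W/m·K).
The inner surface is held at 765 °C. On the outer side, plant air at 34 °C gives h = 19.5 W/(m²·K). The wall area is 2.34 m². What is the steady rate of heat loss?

Thermal resistances in series:
R_high-alumina brick = L/(kA) = 0.06/(1.57×2.34) = 0.01633 K/W
R_castable refractory = L/(kA) = 0.065/(0.838×2.34) = 0.03315 K/W
R_calcium silicate = L/(kA) = 0.12/(0.0627×2.34) = 0.8179 K/W
R_outer film = 1/(h_o·A) = 1/(19.5×2.34) = 0.02192 K/W
R_total = 0.8893 K/W
Q = ΔT / R_total = 731 / 0.8893

Q ≈ 822 W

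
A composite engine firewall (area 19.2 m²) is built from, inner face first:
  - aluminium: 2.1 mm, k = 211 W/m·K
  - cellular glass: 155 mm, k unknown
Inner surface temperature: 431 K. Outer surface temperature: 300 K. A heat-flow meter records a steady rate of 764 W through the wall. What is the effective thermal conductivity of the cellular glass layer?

Series thermal resistances:
R_aluminium = L/(kA) = 0.0021/(211×19.2) = 5.184×10^-7 K/W
Sum of known resistances R_other = 5.184×10^-7 K/W
Total R = ΔT/Q = 131/764 = 0.1715 K/W
R_cellular glass = R_total − R_other = 0.1715 K/W
k = L/(R·A) = 0.155/(0.1715×19.2)

k ≈ 0.0471 W/(m·K)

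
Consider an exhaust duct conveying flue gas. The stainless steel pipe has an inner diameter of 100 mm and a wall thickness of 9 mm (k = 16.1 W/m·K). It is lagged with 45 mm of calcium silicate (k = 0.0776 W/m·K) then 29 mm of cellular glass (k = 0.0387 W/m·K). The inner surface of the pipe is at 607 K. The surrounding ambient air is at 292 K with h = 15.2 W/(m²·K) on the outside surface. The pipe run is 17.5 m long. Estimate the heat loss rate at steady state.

Per-layer cylindrical resistances, series-summed:
R_stainless steel pipe wall = ln(59/50)/(2π×16.1×17.5) = 9.35×10^-5 K/W
R_calcium silicate = ln(104/59)/(2π×0.0776×17.5) = 0.06643 K/W
R_cellular glass = ln(133/104)/(2π×0.0387×17.5) = 0.0578 K/W
R_outer film = 1/(h_o·2πr_oL) = 1/(15.2×2π×0.133×17.5) = 0.004499 K/W
R_total = 0.1288 K/W
Q = ΔT/R_total = 315/0.1288

Q ≈ 2450 W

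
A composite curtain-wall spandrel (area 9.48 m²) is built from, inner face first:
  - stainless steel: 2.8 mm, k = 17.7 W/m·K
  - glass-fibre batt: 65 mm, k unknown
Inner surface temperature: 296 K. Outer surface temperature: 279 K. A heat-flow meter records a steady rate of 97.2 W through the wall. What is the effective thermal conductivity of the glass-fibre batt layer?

Treating each layer as a thermal resistance in series:
R_stainless steel = L/(kA) = 0.0028/(17.7×9.48) = 1.669×10^-5 K/W
Sum of known resistances R_other = 1.669×10^-5 K/W
Total R = ΔT/Q = 17/97.2 = 0.1749 K/W
R_glass-fibre batt = R_total − R_other = 0.1749 K/W
k = L/(R·A) = 0.065/(0.1749×9.48)

k ≈ 0.0392 W/(m·K)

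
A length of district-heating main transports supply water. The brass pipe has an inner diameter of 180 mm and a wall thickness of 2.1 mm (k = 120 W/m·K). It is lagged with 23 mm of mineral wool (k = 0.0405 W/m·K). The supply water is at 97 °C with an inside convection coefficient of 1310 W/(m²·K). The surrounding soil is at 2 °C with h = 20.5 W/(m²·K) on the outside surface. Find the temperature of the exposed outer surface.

Per-layer cylindrical resistances, series-summed:
R_inner film = 1/(h_i·2πr₁L) = 1/(1310×2π×0.09×1) = 0.00135 K/W
R_brass pipe wall = ln(92.1/90)/(2π×120×1) = 3.059×10^-5 K/W
R_mineral wool = ln(115.1/92.1)/(2π×0.0405×1) = 0.876 K/W
R_outer film = 1/(h_o·2πr_oL) = 1/(20.5×2π×0.1151×1) = 0.06745 K/W
R_total = 0.9449 K/W
Q = ΔT/R_total = 95/0.9449
Q = 101 W/m
T_interface = T_inner − Q·ΣR(inner→interface) = 97 − 101×0.8774

T ≈ 8.78 °C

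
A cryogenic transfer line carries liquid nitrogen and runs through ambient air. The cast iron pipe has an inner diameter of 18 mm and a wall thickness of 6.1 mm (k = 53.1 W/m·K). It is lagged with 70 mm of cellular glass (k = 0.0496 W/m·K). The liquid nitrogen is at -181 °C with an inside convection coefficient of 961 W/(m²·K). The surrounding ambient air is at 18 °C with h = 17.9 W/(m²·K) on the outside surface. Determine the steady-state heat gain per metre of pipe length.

q′ ≈ 35.1 W/m

For a radial system each layer contributes R = ln(r_out/r_in)/(2πkL); films add R = 1/(hA).
R_inner film = 1/(h_i·2πr₁L) = 1/(961×2π×0.009×1) = 0.0184 K/W
R_cast iron pipe wall = ln(15.1/9)/(2π×53.1×1) = 0.001551 K/W
R_cellular glass = ln(85.1/15.1)/(2π×0.0496×1) = 5.548 K/W
R_outer film = 1/(h_o·2πr_oL) = 1/(17.9×2π×0.0851×1) = 0.1045 K/W
R_total = 5.673 K/W
Q = ΔT/R_total = 199/5.673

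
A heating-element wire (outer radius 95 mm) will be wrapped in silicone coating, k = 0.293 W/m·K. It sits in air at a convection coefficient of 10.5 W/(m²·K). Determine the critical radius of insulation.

r_cr ≈ 27.9 mm

For a cylinder r_cr = k/h = 0.293/10.5
r_cr = 27.9 mm; since the bare radius (95 mm) is above r_cr, any added insulation will reduce heat loss.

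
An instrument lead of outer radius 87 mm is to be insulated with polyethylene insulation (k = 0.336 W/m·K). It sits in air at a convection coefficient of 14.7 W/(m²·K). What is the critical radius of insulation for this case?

For a cylinder r_cr = k/h = 0.336/14.7
r_cr = 22.9 mm; since the bare radius (87 mm) is above r_cr, any added insulation will reduce heat loss.

r_cr ≈ 22.9 mm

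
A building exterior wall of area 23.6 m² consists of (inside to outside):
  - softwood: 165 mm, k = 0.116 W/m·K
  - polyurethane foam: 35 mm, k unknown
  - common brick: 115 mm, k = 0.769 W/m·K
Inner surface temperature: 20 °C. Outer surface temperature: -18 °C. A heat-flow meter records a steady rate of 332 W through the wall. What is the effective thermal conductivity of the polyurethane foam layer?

Model the wall as resistances in series:
R_softwood = L/(kA) = 0.165/(0.116×23.6) = 0.06027 K/W
R_common brick = L/(kA) = 0.115/(0.769×23.6) = 0.006337 K/W
Sum of known resistances R_other = 0.06661 K/W
Total R = ΔT/Q = 38/332 = 0.1145 K/W
R_polyurethane foam = R_total − R_other = 0.04785 K/W
k = L/(R·A) = 0.035/(0.04785×23.6)

k ≈ 0.031 W/(m·K)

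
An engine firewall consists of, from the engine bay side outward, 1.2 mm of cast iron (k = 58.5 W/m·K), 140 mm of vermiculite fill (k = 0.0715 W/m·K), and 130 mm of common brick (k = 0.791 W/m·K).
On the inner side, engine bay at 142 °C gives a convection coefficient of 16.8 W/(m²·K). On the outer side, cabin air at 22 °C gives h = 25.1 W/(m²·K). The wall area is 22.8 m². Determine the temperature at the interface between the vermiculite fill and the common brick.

T ≈ 33 °C

Treating each layer as a thermal resistance in series:
R_inner film = 1/(h_i·A) = 1/(16.8×22.8) = 0.002611 K/W
R_cast iron = L/(kA) = 0.0012/(58.5×22.8) = 8.997×10^-7 K/W
R_vermiculite fill = L/(kA) = 0.14/(0.0715×22.8) = 0.08588 K/W
R_common brick = L/(kA) = 0.13/(0.791×22.8) = 0.007208 K/W
R_outer film = 1/(h_o·A) = 1/(25.1×22.8) = 0.001747 K/W
R_total = 0.09745 K/W;  Q = ΔT/R_total = 120/0.09745 = 1231 W
T_interface = T_inner − Q·ΣR(inner→interface) = 142 − 1230×0.08849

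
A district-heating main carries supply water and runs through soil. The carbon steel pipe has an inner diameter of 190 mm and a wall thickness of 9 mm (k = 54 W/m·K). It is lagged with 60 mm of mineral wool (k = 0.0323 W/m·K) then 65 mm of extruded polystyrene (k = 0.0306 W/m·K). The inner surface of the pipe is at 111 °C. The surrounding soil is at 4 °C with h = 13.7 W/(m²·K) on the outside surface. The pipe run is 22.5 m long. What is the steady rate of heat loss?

Cylindrical conduction, so R = ln(r₂/r₁)/(2πkL) per layer, in series:
R_carbon steel pipe wall = ln(104/95)/(2π×54×22.5) = 1.186×10^-5 K/W
R_mineral wool = ln(164/104)/(2π×0.0323×22.5) = 0.09975 K/W
R_extruded polystyrene = ln(229/164)/(2π×0.0306×22.5) = 0.07717 K/W
R_outer film = 1/(h_o·2πr_oL) = 1/(13.7×2π×0.229×22.5) = 0.002255 K/W
R_total = 0.1792 K/W
Q = ΔT/R_total = 107/0.1792

Q ≈ 597 W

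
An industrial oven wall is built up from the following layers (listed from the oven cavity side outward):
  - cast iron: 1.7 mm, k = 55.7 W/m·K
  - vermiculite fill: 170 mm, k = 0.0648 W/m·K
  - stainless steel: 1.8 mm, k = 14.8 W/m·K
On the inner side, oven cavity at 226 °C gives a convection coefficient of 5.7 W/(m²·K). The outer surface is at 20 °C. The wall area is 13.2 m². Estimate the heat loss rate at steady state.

Treating each layer as a thermal resistance in series:
R_inner film = 1/(h_i·A) = 1/(5.7×13.2) = 0.01329 K/W
R_cast iron = L/(kA) = 0.0017/(55.7×13.2) = 2.312×10^-6 K/W
R_vermiculite fill = L/(kA) = 0.17/(0.0648×13.2) = 0.1987 K/W
R_stainless steel = L/(kA) = 0.0018/(14.8×13.2) = 9.214×10^-6 K/W
R_total = 0.212 K/W
Q = ΔT / R_total = 206 / 0.212

Q ≈ 971 W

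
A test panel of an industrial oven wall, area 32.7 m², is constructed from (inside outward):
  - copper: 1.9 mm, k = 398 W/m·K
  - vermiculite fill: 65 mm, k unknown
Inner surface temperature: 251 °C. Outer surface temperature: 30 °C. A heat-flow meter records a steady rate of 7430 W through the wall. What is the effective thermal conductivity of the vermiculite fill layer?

k ≈ 0.0668 W/(m·K)

Thermal resistances in series:
R_copper = L/(kA) = 0.0019/(398×32.7) = 1.46×10^-7 K/W
Sum of known resistances R_other = 1.46×10^-7 K/W
Total R = ΔT/Q = 221/7430 = 0.02974 K/W
R_vermiculite fill = R_total − R_other = 0.02974 K/W
k = L/(R·A) = 0.065/(0.02974×32.7)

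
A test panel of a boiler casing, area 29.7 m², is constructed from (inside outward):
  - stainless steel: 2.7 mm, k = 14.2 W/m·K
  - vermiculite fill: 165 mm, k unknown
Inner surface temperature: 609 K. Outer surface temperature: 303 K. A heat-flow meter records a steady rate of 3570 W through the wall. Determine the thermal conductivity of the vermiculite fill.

k ≈ 0.0648 W/(m·K)

Treating each layer as a thermal resistance in series:
R_stainless steel = L/(kA) = 0.0027/(14.2×29.7) = 6.402×10^-6 K/W
Sum of known resistances R_other = 6.402×10^-6 K/W
Total R = ΔT/Q = 306/3570 = 0.08571 K/W
R_vermiculite fill = R_total − R_other = 0.08571 K/W
k = L/(R·A) = 0.165/(0.08571×29.7)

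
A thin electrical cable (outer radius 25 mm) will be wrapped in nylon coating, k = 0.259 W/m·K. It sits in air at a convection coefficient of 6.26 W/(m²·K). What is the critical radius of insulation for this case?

For a cylinder r_cr = k/h = 0.259/6.26
r_cr = 41.4 mm; since the bare radius (25 mm) is below r_cr, adding a thin layer of insulation will *increase* heat loss.

r_cr ≈ 41.4 mm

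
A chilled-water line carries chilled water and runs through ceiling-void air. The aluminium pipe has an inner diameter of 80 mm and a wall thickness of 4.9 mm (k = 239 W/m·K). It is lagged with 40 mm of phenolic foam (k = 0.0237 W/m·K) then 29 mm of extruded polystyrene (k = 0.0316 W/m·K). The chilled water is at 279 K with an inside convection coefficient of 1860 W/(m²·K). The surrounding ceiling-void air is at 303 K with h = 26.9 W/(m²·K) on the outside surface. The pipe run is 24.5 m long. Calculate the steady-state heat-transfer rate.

Q ≈ 101 W

Per-layer cylindrical resistances, series-summed:
R_inner film = 1/(h_i·2πr₁L) = 1/(1860×2π×0.04×24.5) = 8.731×10^-5 K/W
R_aluminium pipe wall = ln(44.9/40)/(2π×239×24.5) = 3.141×10^-6 K/W
R_phenolic foam = ln(84.9/44.9)/(2π×0.0237×24.5) = 0.1746 K/W
R_extruded polystyrene = ln(113.9/84.9)/(2π×0.0316×24.5) = 0.06041 K/W
R_outer film = 1/(h_o·2πr_oL) = 1/(26.9×2π×0.1139×24.5) = 0.00212 K/W
R_total = 0.2372 K/W
Q = ΔT/R_total = 24/0.2372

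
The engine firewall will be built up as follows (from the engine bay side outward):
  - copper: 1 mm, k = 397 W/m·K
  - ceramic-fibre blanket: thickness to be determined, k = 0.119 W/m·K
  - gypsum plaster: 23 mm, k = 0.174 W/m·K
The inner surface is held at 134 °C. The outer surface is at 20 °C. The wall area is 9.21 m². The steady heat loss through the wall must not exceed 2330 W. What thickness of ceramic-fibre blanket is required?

Treating each layer as a thermal resistance in series:
R_copper = L/(kA) = 0.001/(397×9.21) = 2.735×10^-7 K/W
R_gypsum plaster = L/(kA) = 0.023/(0.174×9.21) = 0.01435 K/W
Sum of the known resistances R_other = 0.01435 K/W
Required total resistance R_tot = ΔT/Q_allow = 114/2330 = 0.04893 K/W
R_ceramic-fibre blanket = R_tot − R_other = 0.03457 K/W
L = R·k·A = 0.03457×0.119×9.21

L ≈ 37.9 mm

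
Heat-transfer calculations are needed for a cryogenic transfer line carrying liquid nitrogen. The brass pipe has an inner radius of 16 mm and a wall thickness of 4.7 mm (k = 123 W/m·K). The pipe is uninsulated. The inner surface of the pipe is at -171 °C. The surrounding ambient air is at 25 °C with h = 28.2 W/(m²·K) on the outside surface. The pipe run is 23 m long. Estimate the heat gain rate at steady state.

Cylindrical conduction, so R = ln(r₂/r₁)/(2πkL) per layer, in series:
R_brass pipe wall = ln(20.7/16)/(2π×123×23) = 1.449×10^-5 K/W
R_outer film = 1/(h_o·2πr_oL) = 1/(28.2×2π×0.0207×23) = 0.01185 K/W
R_total = 0.01187 K/W
Q = ΔT/R_total = 196/0.01187

Q ≈ 16500 W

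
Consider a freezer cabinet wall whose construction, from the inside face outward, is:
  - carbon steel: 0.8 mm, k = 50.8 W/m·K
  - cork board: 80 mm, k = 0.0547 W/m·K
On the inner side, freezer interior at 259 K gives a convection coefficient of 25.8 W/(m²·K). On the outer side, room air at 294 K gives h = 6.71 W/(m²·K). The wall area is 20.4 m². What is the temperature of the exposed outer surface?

Treating each layer as a thermal resistance in series:
R_inner film = 1/(h_i·A) = 1/(25.8×20.4) = 0.0019 K/W
R_carbon steel = L/(kA) = 0.0008/(50.8×20.4) = 7.72×10^-7 K/W
R_cork board = L/(kA) = 0.08/(0.0547×20.4) = 0.07169 K/W
R_outer film = 1/(h_o·A) = 1/(6.71×20.4) = 0.007305 K/W
R_total = 0.0809 K/W;  Q = ΔT/R_total = 35/0.0809 = 432.6 W
T_interface = T_inner + Q·ΣR(inner→interface) = 259 + 433×0.07359

T ≈ 291 K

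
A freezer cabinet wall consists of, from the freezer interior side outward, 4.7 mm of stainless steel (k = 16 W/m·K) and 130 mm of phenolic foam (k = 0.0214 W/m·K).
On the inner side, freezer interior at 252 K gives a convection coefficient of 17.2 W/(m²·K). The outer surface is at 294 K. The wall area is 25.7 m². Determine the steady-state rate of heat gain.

Thermal resistances in series:
R_inner film = 1/(h_i·A) = 1/(17.2×25.7) = 0.002262 K/W
R_stainless steel = L/(kA) = 0.0047/(16×25.7) = 1.143×10^-5 K/W
R_phenolic foam = L/(kA) = 0.13/(0.0214×25.7) = 0.2364 K/W
R_total = 0.2386 K/W
Q = ΔT / R_total = 42 / 0.2386

Q ≈ 176 W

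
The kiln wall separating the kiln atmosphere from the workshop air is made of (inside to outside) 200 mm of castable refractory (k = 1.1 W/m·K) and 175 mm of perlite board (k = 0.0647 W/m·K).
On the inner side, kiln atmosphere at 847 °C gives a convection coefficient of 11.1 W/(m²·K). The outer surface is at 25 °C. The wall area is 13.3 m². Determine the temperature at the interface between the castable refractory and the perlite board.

T ≈ 772 °C

Thermal resistances in series:
R_inner film = 1/(h_i·A) = 1/(11.1×13.3) = 0.006774 K/W
R_castable refractory = L/(kA) = 0.2/(1.1×13.3) = 0.01367 K/W
R_perlite board = L/(kA) = 0.175/(0.0647×13.3) = 0.2034 K/W
R_total = 0.2238 K/W;  Q = ΔT/R_total = 822/0.2238 = 3673 W
T_interface = T_inner − Q·ΣR(inner→interface) = 847 − 3670×0.02044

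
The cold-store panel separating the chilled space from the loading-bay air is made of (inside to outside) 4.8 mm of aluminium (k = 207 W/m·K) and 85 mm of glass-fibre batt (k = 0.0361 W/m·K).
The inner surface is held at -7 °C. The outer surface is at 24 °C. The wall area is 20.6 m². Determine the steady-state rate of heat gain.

Model the wall as resistances in series:
R_aluminium = L/(kA) = 0.0048/(207×20.6) = 1.126×10^-6 K/W
R_glass-fibre batt = L/(kA) = 0.085/(0.0361×20.6) = 0.1143 K/W
R_total = 0.1143 K/W
Q = ΔT / R_total = 31 / 0.1143

Q ≈ 271 W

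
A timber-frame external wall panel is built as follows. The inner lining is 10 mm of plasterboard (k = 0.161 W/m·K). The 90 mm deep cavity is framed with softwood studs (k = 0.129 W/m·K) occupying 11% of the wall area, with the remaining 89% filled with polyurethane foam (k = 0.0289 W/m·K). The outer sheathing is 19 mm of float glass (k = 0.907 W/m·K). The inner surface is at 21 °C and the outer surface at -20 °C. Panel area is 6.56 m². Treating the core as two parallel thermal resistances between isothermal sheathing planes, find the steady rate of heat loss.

Sheathing layers in series; stud and cavity paths in parallel between them.
R_inner = 0.01/(0.161×6.56) = 0.009468 K/W
R_stud  = 0.09/(0.129×0.11×6.56) = 0.9668 K/W
R_cav   = 0.09/(0.0289×0.89×6.56) = 0.5334 K/W
1/R_core = 1/R_stud + 1/R_cav → R_core = 0.3438 K/W
R_outer = 0.019/(0.907×6.56) = 0.003193 K/W
R_total = 0.3564 K/W
Q = ΔT/R_total = 41/0.3564

Q ≈ 115 W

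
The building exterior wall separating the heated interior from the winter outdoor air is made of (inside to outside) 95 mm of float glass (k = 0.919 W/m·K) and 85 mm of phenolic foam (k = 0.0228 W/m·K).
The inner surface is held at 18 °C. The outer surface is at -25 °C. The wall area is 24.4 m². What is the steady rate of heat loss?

Thermal resistances in series:
R_float glass = L/(kA) = 0.095/(0.919×24.4) = 0.004237 K/W
R_phenolic foam = L/(kA) = 0.085/(0.0228×24.4) = 0.1528 K/W
R_total = 0.157 K/W
Q = ΔT / R_total = 43 / 0.157

Q ≈ 274 W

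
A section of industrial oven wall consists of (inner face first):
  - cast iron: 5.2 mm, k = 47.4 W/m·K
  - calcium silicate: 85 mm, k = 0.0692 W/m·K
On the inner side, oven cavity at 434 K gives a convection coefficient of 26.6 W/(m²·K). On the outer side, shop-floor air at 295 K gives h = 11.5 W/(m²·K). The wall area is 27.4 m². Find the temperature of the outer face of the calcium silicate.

T ≈ 304 K

Using the resistance-network approach (series):
R_inner film = 1/(h_i·A) = 1/(26.6×27.4) = 0.001372 K/W
R_cast iron = L/(kA) = 0.0052/(47.4×27.4) = 4.004×10^-6 K/W
R_calcium silicate = L/(kA) = 0.085/(0.0692×27.4) = 0.04483 K/W
R_outer film = 1/(h_o·A) = 1/(11.5×27.4) = 0.003174 K/W
R_total = 0.04938 K/W;  Q = ΔT/R_total = 139/0.04938 = 2815 W
T_interface = T_inner − Q·ΣR(inner→interface) = 434 − 2810×0.04621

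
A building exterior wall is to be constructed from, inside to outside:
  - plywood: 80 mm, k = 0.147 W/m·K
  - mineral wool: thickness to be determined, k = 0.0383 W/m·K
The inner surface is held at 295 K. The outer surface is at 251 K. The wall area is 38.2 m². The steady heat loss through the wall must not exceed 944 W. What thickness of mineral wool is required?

L ≈ 47.3 mm

Series thermal resistances:
R_plywood = L/(kA) = 0.08/(0.147×38.2) = 0.01425 K/W
Sum of the known resistances R_other = 0.01425 K/W
Required total resistance R_tot = ΔT/Q_allow = 44/944 = 0.04661 K/W
R_mineral wool = R_tot − R_other = 0.03236 K/W
L = R·k·A = 0.03236×0.0383×38.2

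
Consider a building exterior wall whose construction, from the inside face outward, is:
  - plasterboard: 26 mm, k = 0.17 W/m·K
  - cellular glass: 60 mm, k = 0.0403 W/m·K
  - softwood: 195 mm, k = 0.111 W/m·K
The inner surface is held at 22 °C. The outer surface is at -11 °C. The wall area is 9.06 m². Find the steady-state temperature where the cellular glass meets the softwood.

Model the wall as resistances in series:
R_plasterboard = L/(kA) = 0.026/(0.17×9.06) = 0.01688 K/W
R_cellular glass = L/(kA) = 0.06/(0.0403×9.06) = 0.1643 K/W
R_softwood = L/(kA) = 0.195/(0.111×9.06) = 0.1939 K/W
R_total = 0.3751 K/W;  Q = ΔT/R_total = 33/0.3751 = 87.97 W
T_interface = T_inner − Q·ΣR(inner→interface) = 22 − 88×0.1812

T ≈ 6.06 °C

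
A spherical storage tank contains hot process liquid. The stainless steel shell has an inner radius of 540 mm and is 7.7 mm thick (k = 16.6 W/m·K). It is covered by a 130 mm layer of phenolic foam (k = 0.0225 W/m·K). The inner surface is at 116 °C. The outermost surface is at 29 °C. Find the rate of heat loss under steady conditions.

For a spherical shell R = (1/r₁ − 1/r₂)/(4πk); film R = 1/(h·4πr²). In series:
R_stainless steel shell = (1/0.54 − 1/0.5477)/(4π×16.6) = 1.248×10^-4 K/W
R_phenolic foam = (1/0.5477 − 1/0.6777)/(4π×0.0225) = 1.239 K/W
R_total = 1.239 K/W
Q = ΔT/R_total = 87/1.239

Q ≈ 70.2 W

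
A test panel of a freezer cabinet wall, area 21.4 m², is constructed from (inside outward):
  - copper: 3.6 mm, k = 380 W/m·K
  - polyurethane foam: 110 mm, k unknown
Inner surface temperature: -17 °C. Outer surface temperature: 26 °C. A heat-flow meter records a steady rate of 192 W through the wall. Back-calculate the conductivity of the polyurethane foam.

k ≈ 0.023 W/(m·K)

Treating each layer as a thermal resistance in series:
R_copper = L/(kA) = 0.0036/(380×21.4) = 4.427×10^-7 K/W
Sum of known resistances R_other = 4.427×10^-7 K/W
Total R = ΔT/Q = 43/192 = 0.224 K/W
R_polyurethane foam = R_total − R_other = 0.224 K/W
k = L/(R·A) = 0.11/(0.224×21.4)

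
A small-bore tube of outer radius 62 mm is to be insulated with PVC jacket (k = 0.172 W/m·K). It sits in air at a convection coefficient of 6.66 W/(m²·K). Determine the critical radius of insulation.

r_cr ≈ 25.8 mm

For a cylinder r_cr = k/h = 0.172/6.66
r_cr = 25.8 mm; since the bare radius (62 mm) is above r_cr, any added insulation will reduce heat loss.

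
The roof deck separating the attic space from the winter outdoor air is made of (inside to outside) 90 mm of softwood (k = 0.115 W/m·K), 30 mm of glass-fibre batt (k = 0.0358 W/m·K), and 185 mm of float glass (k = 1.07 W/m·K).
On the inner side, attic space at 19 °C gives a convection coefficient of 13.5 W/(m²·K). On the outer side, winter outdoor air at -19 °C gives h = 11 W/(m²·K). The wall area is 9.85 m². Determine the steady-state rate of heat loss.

Q ≈ 191 W

Model the wall as resistances in series:
R_inner film = 1/(h_i·A) = 1/(13.5×9.85) = 0.00752 K/W
R_softwood = L/(kA) = 0.09/(0.115×9.85) = 0.07945 K/W
R_glass-fibre batt = L/(kA) = 0.03/(0.0358×9.85) = 0.08508 K/W
R_float glass = L/(kA) = 0.185/(1.07×9.85) = 0.01755 K/W
R_outer film = 1/(h_o·A) = 1/(11×9.85) = 0.009229 K/W
R_total = 0.1988 K/W
Q = ΔT / R_total = 38 / 0.1988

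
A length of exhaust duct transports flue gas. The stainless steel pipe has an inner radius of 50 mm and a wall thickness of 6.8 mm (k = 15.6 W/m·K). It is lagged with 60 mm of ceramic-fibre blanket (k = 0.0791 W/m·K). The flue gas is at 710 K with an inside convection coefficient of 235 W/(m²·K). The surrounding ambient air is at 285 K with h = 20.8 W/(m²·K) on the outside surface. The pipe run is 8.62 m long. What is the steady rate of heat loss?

Q ≈ 2390 W

Cylindrical conduction, so R = ln(r₂/r₁)/(2πkL) per layer, in series:
R_inner film = 1/(h_i·2πr₁L) = 1/(235×2π×0.05×8.62) = 0.001571 K/W
R_stainless steel pipe wall = ln(56.8/50)/(2π×15.6×8.62) = 1.509×10^-4 K/W
R_ceramic-fibre blanket = ln(116.8/56.8)/(2π×0.0791×8.62) = 0.1683 K/W
R_outer film = 1/(h_o·2πr_oL) = 1/(20.8×2π×0.1168×8.62) = 0.0076 K/W
R_total = 0.1776 K/W
Q = ΔT/R_total = 425/0.1776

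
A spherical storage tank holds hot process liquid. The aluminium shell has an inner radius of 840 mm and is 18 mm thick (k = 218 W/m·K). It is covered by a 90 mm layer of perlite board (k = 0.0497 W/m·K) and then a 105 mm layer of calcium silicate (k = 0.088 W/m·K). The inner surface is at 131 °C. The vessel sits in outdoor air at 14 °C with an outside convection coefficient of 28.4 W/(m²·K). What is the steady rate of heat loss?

Q ≈ 426 W

Spherical conduction: R = (1/r_in − 1/r_out)/(4πk) per layer; series-sum.
R_aluminium shell = (1/0.84 − 1/0.858)/(4π×218) = 9.117×10^-6 K/W
R_perlite board = (1/0.858 − 1/0.948)/(4π×0.0497) = 0.1772 K/W
R_calcium silicate = (1/0.948 − 1/1.053)/(4π×0.088) = 0.09512 K/W
R_outer film = 1/(h·4πr_o²) = 1/(28.4×4π×1.053²) = 0.002527 K/W
R_total = 0.2748 K/W
Q = ΔT/R_total = 117/0.2748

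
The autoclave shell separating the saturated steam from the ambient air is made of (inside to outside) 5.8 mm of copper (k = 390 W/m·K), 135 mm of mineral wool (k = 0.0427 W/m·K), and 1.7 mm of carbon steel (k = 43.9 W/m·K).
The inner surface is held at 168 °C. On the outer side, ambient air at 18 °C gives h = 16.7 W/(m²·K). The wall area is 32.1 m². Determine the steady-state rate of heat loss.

Treating each layer as a thermal resistance in series:
R_copper = L/(kA) = 0.0058/(390×32.1) = 4.633×10^-7 K/W
R_mineral wool = L/(kA) = 0.135/(0.0427×32.1) = 0.09849 K/W
R_carbon steel = L/(kA) = 0.0017/(43.9×32.1) = 1.206×10^-6 K/W
R_outer film = 1/(h_o·A) = 1/(16.7×32.1) = 0.001865 K/W
R_total = 0.1004 K/W
Q = ΔT / R_total = 150 / 0.1004

Q ≈ 1490 W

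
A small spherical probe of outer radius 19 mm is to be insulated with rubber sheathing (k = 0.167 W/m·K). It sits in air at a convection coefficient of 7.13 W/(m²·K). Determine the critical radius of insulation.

For a sphere r_cr = 2k/h = 2×0.167/7.13
r_cr = 46.8 mm; since the bare radius (19 mm) is below r_cr, adding a thin layer of insulation will *increase* heat loss.

r_cr ≈ 46.8 mm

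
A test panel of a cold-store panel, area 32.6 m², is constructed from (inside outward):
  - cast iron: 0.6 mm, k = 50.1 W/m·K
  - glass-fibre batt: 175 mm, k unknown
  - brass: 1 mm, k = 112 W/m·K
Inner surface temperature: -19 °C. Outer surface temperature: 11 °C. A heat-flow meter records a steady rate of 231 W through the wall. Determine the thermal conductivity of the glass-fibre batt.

k ≈ 0.0413 W/(m·K)

Series thermal resistances:
R_cast iron = L/(kA) = 0.0006/(50.1×32.6) = 3.674×10^-7 K/W
R_brass = L/(kA) = 0.001/(112×32.6) = 2.739×10^-7 K/W
Sum of known resistances R_other = 6.412×10^-7 K/W
Total R = ΔT/Q = 30/231 = 0.1299 K/W
R_glass-fibre batt = R_total − R_other = 0.1299 K/W
k = L/(R·A) = 0.175/(0.1299×32.6)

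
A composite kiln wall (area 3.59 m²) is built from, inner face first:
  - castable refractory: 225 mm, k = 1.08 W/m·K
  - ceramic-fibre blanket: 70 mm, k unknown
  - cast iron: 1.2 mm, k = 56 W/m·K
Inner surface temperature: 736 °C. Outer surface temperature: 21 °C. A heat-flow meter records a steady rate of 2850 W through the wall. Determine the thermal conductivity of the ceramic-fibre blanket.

Using the resistance-network approach (series):
R_castable refractory = L/(kA) = 0.225/(1.08×3.59) = 0.05803 K/W
R_cast iron = L/(kA) = 0.0012/(56×3.59) = 5.969×10^-6 K/W
Sum of known resistances R_other = 0.05804 K/W
Total R = ΔT/Q = 715/2850 = 0.2509 K/W
R_ceramic-fibre blanket = R_total − R_other = 0.1928 K/W
k = L/(R·A) = 0.07/(0.1928×3.59)

k ≈ 0.101 W/(m·K)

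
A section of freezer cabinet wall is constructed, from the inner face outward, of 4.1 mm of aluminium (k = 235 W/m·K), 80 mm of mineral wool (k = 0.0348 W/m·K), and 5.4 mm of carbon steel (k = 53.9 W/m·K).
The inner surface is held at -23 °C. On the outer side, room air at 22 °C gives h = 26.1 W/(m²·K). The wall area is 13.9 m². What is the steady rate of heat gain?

Thermal resistances in series:
R_aluminium = L/(kA) = 0.0041/(235×13.9) = 1.255×10^-6 K/W
R_mineral wool = L/(kA) = 0.08/(0.0348×13.9) = 0.1654 K/W
R_carbon steel = L/(kA) = 0.0054/(53.9×13.9) = 7.208×10^-6 K/W
R_outer film = 1/(h_o·A) = 1/(26.1×13.9) = 0.002756 K/W
R_total = 0.1681 K/W
Q = ΔT / R_total = 45 / 0.1681

Q ≈ 268 W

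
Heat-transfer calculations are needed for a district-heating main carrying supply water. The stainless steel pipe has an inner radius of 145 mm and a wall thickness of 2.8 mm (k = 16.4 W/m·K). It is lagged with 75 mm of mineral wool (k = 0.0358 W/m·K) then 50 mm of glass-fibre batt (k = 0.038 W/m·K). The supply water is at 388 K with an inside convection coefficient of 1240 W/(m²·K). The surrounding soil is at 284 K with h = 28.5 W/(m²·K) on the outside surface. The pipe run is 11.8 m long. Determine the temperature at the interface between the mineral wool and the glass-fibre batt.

Radial resistances (cylindrical: R_cond = ln(r_o/r_i)/(2πkL), R_conv = 1/(h·2πrL)):
R_inner film = 1/(h_i·2πr₁L) = 1/(1240×2π×0.145×11.8) = 7.502×10^-5 K/W
R_stainless steel pipe wall = ln(147.8/145)/(2π×16.4×11.8) = 1.573×10^-5 K/W
R_mineral wool = ln(222.8/147.8)/(2π×0.0358×11.8) = 0.1546 K/W
R_glass-fibre batt = ln(272.8/222.8)/(2π×0.038×11.8) = 0.07186 K/W
R_outer film = 1/(h_o·2πr_oL) = 1/(28.5×2π×0.2728×11.8) = 0.001735 K/W
R_total = 0.2283 K/W
Q = ΔT/R_total = 104/0.2283
Q = 456 W
T_interface = T_inner − Q·ΣR(inner→interface) = 388 − 456×0.1547

T ≈ 318 K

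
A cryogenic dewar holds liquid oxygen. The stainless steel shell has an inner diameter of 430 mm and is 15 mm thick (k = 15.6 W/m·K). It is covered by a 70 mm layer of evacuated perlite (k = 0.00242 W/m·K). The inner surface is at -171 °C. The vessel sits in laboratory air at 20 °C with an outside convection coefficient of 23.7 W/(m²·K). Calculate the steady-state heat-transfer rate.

Q ≈ 5.72 W

For a spherical shell R = (1/r₁ − 1/r₂)/(4πk); film R = 1/(h·4πr²). In series:
R_stainless steel shell = (1/0.215 − 1/0.23)/(4π×15.6) = 0.001547 K/W
R_evacuated perlite = (1/0.23 − 1/0.3)/(4π×0.00242) = 33.36 K/W
R_outer film = 1/(h·4πr_o²) = 1/(23.7×4π×0.3²) = 0.03731 K/W
R_total = 33.4 K/W
Q = ΔT/R_total = 191/33.4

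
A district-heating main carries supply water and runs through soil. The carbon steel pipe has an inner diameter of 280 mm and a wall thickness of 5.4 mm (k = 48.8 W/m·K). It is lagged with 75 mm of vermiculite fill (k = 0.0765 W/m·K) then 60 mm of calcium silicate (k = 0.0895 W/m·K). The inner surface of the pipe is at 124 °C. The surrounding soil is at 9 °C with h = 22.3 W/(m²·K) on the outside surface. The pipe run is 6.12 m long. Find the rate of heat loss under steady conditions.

Radial resistances (cylindrical: R_cond = ln(r_o/r_i)/(2πkL), R_conv = 1/(h·2πrL)):
R_carbon steel pipe wall = ln(145.4/140)/(2π×48.8×6.12) = 2.017×10^-5 K/W
R_vermiculite fill = ln(220.4/145.4)/(2π×0.0765×6.12) = 0.1414 K/W
R_calcium silicate = ln(280.4/220.4)/(2π×0.0895×6.12) = 0.06996 K/W
R_outer film = 1/(h_o·2πr_oL) = 1/(22.3×2π×0.2804×6.12) = 0.004159 K/W
R_total = 0.2155 K/W
Q = ΔT/R_total = 115/0.2155

Q ≈ 534 W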